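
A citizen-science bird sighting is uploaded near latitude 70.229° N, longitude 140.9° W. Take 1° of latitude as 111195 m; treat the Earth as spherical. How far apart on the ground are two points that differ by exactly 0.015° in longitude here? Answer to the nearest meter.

564 meters

One degree of longitude here spans 111195 × cos 70.229° = 111195 × 0.3383 ≈ 37613 m; 0.015° of that is 564.195 m.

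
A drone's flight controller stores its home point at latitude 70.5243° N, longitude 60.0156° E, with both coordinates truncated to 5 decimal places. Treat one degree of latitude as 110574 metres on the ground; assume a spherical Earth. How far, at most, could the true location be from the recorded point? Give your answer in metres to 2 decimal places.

Truncating at 5 decimal places can drop up to a full unit in the last place, so each coordinate may be off by as much as 1e-05°.
N–S: 1e-05° × 110574 m/° = 1.10574 m.
East–west component at 70.5243°: 1e-05° × 110574 × cos 70.5243° ≈ 1e-05 × 36866.2 ≈ 0.368662 m.
Combining orthogonally: (1.10574² + 0.368662²)^½ ≈ 1.16558 m.

1.17 metres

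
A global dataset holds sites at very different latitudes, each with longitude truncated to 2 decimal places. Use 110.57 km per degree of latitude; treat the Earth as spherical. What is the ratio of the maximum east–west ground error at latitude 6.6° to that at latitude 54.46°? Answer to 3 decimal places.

Truncating at 2 decimal places can drop up to a full unit in the last place, so the longitude may be off by as much as 0.01°.
Error at 6.6° = 0.01° × 110570 × cos 6.6° ≈ 1105.7 × 0.9934 = 1098.4 m.
At 54.46°: 0.01° × 110570 × cos 54.46° = 0.01 × 110570 × 0.5813 ≈ 642.71 m.
The ratio reduces to cos 6.6° / cos 54.46° = 0.9934/0.5813 ≈ 1.7090.

1.709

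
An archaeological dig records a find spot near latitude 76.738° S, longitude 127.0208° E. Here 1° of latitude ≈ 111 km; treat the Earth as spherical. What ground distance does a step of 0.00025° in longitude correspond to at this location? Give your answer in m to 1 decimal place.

6.4 m

At 76.738° a degree of longitude is 111000 × cos 76.738° ≈ 25463.9 m, so 0.00025° corresponds to 6.36597 m.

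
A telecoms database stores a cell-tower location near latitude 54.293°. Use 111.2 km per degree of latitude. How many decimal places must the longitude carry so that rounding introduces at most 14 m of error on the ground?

4

At 54.293° one degree of longitude covers 111200 × cos 54.293° ≈ 111200 × 0.5836 ≈ 64900.8 m.
N decimal places → at most half a unit in the last place, 0.5 × 10⁻ᴺ° = 64900.8/2 × 10⁻ᴺ m.
Setting 32450.4 × 10⁻ᴺ ≤ 14 gives 10ᴺ ≥ 2318, i.e. N ≥ 3.37.
N = 3 would give 32.5 m (too coarse); N = 4 gives 3.25 m ≤ 14 m.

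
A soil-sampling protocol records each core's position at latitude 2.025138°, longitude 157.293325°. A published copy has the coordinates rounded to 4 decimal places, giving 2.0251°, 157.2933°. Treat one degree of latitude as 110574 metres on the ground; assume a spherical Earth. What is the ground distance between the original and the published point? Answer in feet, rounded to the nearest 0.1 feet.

Δlat = 2.025138 − 2.0251 = +0.000038°; Δlon = 157.293325 − 157.2933 = +0.000025°.
N–S: 0.000038° × 110574 m/° = 4.20181 m.
East–west at this latitude: 0.000025° × 110574 × cos 2.0251° ≈ 0.000025 × 110505 = 2.76262 m.
Hypotenuse of the two orthogonal shifts: √(4.20181² + 2.76262²) = 5.02865 m.
In feet: 5.02865 m ÷ 0.3048 ≈ 16.498 ft.

16.5 feet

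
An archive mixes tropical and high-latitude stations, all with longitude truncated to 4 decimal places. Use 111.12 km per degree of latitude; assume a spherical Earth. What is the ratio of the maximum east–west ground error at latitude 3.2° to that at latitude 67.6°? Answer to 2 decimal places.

2.62

Truncating at 4 decimal places can drop up to a full unit in the last place, so the longitude may be off by as much as 0.0001°.
At 3.2°: 0.0001° × 111120 × cos 3.2° = 0.0001 × 111120 × 0.9984 ≈ 11.095 m.
At 67.6°: 0.0001° × 111120 × cos 67.6° = 0.0001 × 111120 × 0.3811 ≈ 4.2345 m.
The ratio reduces to cos 3.2° / cos 67.6° = 0.9984/0.3811 ≈ 2.6201.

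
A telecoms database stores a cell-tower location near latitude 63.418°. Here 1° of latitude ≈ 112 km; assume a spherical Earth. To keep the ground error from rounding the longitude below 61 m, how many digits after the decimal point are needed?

3

At 63.418° one degree of longitude covers 112000 × cos 63.418° ≈ 112000 × 0.4475 ≈ 50117.6 m.
With N decimal places the half-ulp bound is 0.5·10⁻ᴺ°, or 0.5·10⁻ᴺ × 50117.6 m on the ground.
Need 0.5 × 50117.6 × 10⁻ᴺ ≤ 61 → 10⁻ᴺ ≤ 2.434e-03, so N ≥ 2.61.
So 3 decimal places suffice (25.1 m); 2 would allow up to 251 m.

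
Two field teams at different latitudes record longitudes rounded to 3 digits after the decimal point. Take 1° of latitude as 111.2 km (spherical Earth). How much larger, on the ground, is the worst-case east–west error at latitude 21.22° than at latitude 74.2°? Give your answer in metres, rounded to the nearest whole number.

37 metres

Rounding to 3 decimal places leaves the longitude within ±0.0005° of the true value.
At 21.22°: 0.0005° × 111200 × cos 21.22° = 0.0005 × 111200 × 0.9322 ≈ 51.83 m.
At 74.2°: 0.0005° × 111200 × cos 74.2° = 0.0005 × 111200 × 0.2723 ≈ 15.139 m.
So the lower-latitude error exceeds the higher by 51.83 − 15.139 = 36.691 m.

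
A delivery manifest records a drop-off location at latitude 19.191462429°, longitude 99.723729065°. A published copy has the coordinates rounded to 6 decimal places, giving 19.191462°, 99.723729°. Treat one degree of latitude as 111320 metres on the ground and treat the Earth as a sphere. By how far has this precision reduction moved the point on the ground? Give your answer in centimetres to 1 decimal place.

4.8 centimetres

The latitude changed by +0.000000429° and the longitude by +0.000000065°.
North–south shift: 0.000000429 × 111320 = 0.0477563 m.
East–west at this latitude: 0.000000065° × 111320 × cos 19.1915° ≈ 0.000000065 × 105133 = 0.00683367 m.
Hypotenuse of the two orthogonal shifts: √(0.0477563² + 0.00683367²) = 0.0482427 m.
That is 0.0482427 m = 4.8243 cm.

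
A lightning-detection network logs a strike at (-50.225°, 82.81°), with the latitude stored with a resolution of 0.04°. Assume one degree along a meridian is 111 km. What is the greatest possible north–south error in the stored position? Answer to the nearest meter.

With a 0.04° grid the true value lies within half a step, ±0.04°/2 = ±0.02°, of the stored one.
Along the meridian that is 0.02° × 111000 m/° = 2220 m.

2220 meters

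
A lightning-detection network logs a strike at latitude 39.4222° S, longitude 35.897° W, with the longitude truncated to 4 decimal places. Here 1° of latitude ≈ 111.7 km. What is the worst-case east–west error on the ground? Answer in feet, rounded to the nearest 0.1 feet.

Truncating at 4 decimal places can drop up to a full unit in the last place, so the longitude may be off by as much as 0.0001°.
At latitude 39.4222° a degree of longitude spans 111700 m × cos 39.4222° = 111700 × 0.7725 ≈ 86286.9 m.
Maximum E–W displacement: 0.0001 × 86286.9 = 8.62869 m.
Converting: 8.62869 m × 3.2808 ft/m ≈ 28.309 ft.

28.3 feet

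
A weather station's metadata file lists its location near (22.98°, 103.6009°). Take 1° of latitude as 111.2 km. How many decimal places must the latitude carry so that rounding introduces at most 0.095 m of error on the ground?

One degree of latitude covers 111200 m.
Rounding to N decimal places gives at most 0.5 × 10⁻ᴺ degrees of error, i.e. 0.5 × 10⁻ᴺ × 111200 m.
Setting 55600 × 10⁻ᴺ ≤ 0.095 gives 10ᴺ ≥ 5.853e+05, i.e. N ≥ 5.77.
N = 5 would give 0.556 m (too coarse); N = 6 gives 0.0556 m ≤ 0.095 m.

6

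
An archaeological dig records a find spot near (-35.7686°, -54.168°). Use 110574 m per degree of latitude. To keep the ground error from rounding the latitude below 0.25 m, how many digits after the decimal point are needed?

6 decimal places

One degree of latitude covers 110574 m.
N decimal places → at most half a unit in the last place, 0.5 × 10⁻ᴺ° = 110574/2 × 10⁻ᴺ m.
Need 0.5 × 110574 × 10⁻ᴺ ≤ 0.25 → 10⁻ᴺ ≤ 4.522e-06, so N ≥ 5.34.
So 6 decimal places suffice (0.0553 m); 5 would allow up to 0.553 m.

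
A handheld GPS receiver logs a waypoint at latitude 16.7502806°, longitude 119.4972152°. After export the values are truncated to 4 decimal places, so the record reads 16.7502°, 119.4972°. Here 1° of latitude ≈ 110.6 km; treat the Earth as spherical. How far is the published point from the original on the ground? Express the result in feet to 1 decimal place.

Δlat = 16.7502806 − 16.7502 = +0.0000806°; Δlon = 119.4972152 − 119.4972 = +0.0000152°.
North–south shift: 0.0000806 × 110600 = 8.91436 m.
East–west at this latitude: 0.0000152° × 110600 × cos 16.7502° ≈ 0.0000152 × 105907 = 1.60979 m.
Hypotenuse of the two orthogonal shifts: √(8.91436² + 1.60979²) = 9.05855 m.
In feet: 9.05855 m ÷ 0.3048 ≈ 29.72 ft.

29.7 feet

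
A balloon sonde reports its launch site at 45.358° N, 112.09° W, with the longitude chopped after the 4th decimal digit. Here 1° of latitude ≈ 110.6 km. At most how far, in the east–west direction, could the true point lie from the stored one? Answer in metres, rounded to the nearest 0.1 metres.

Truncating at 4 decimal places can drop up to a full unit in the last place, so the longitude may be off by as much as 0.0001°.
At latitude 45.358° a degree of longitude spans 110600 m × cos 45.358° = 110600 × 0.7027 ≈ 77715.8 m.
East–west error: 0.0001° × 77715.8 m/° ≈ 7.77158 m.

7.8 metres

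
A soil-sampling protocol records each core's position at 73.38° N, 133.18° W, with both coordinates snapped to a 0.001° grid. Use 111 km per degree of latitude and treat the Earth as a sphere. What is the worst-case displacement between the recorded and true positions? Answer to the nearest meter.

With a 0.001° grid the true value lies within half a step, ±0.001°/2 = ±0.0005°, of the stored one.
North–south component: 0.0005° × 111000 = 55.5 m.
E–W at 73.38°: 0.0005° × 111000 × cos 73.38° = 0.0005 × 111000 × 0.2860 ≈ 15.8743 m.
Combining orthogonally: (55.5² + 15.8743²)^½ ≈ 57.7256 m.

58 meters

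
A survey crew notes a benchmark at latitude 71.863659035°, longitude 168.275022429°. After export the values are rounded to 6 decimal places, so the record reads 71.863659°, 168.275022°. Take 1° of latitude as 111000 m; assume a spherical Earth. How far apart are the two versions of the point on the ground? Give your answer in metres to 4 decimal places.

0.0153 metres

Δlat = 71.863659035 − 71.863659 = +0.000000035°; Δlon = 168.275022429 − 168.275022 = +0.000000429°.
N–S: 0.000000035° × 111000 m/° = 0.003885 m.
East–west at this latitude: 0.000000429° × 111000 × cos 71.8637° ≈ 0.000000429 × 34552 = 0.0148228 m.
Hypotenuse of the two orthogonal shifts: √(0.003885² + 0.0148228²) = 0.0153235 m.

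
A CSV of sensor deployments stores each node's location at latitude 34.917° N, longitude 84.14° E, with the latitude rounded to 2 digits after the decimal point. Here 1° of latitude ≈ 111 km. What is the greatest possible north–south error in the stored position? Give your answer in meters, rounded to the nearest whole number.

Rounding to 2 decimal places leaves the latitude within ±0.005° of the true value.
Along the meridian that is 0.005° × 111000 m/° = 555 m.

555 meters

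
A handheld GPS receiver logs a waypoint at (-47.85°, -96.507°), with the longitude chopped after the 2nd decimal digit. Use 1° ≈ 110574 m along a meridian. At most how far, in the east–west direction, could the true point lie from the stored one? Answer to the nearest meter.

742 meters

Truncating at 2 decimal places can drop up to a full unit in the last place, so the longitude may be off by as much as 0.01°.
At latitude 47.85° a degree of longitude spans 110574 m × cos 47.85° = 110574 × 0.6711 ≈ 74203.3 m.
East–west error: 0.01° × 74203.3 m/° ≈ 742.033 m.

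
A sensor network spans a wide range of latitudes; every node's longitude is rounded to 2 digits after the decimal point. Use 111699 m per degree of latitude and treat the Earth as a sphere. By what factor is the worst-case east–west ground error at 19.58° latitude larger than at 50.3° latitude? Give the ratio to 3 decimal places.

Rounding to 2 decimal places leaves the longitude within ±0.005° of the true value.
Error at 19.58° = 0.005° × 111699 × cos 19.58° ≈ 558.5 × 0.9422 = 526.2 m.
At 50.3°: 0.005° × 111699 × cos 50.3° = 0.005 × 111699 × 0.6388 ≈ 356.75 m.
The ratio reduces to cos 19.58° / cos 50.3° = 0.9422/0.6388 ≈ 1.4750.

1.475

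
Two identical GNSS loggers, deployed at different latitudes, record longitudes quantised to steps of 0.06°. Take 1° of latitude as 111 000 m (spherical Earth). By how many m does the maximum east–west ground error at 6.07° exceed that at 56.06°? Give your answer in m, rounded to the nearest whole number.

1452 m

With a 0.06° grid the true value lies within half a step, ±0.06°/2 = ±0.03°, of the stored one.
At 6.07°: 0.03° × 111000 × cos 6.07° = 0.03 × 111000 × 0.9944 ≈ 3311.3 m.
Error at 56.06° = 0.03° × 111000 × cos 56.06° ≈ 3330 × 0.5583 = 1859.2 m.
Difference: 3311.3 − 1859.2 = 1452.1 m.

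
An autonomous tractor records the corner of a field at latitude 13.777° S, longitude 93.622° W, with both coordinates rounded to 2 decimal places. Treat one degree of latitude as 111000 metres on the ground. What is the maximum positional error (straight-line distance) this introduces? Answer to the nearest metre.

774 metres

Rounding to 2 decimal places leaves each coordinate within ±0.005° of the true value.
North–south component: 0.005° × 111000 = 555 m.
E–W at 13.777°: 0.005° × 111000 × cos 13.777° = 0.005 × 111000 × 0.9712 ≈ 539.033 m.
Worst case both components are at the extreme and orthogonal: √(555² + 539.033²) ≈ 773.68 m.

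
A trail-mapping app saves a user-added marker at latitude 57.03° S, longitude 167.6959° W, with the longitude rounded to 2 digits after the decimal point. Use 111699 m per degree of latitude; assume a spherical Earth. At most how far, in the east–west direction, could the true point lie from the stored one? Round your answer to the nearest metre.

Rounding to 2 decimal places leaves the longitude within ±0.005° of the true value.
At latitude 57.03° a degree of longitude spans 111699 m × cos 57.03° = 111699 × 0.5442 ≈ 60786.6 m.
Maximum E–W displacement: 0.005 × 60786.6 = 303.933 m.

304 metres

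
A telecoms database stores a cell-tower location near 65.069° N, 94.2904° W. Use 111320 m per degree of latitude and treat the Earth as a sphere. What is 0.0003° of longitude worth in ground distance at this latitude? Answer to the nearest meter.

14 meters

One degree of longitude here spans 111320 × cos 65.069° = 111320 × 0.4215 ≈ 46924.3 m; 0.0003° of that is 14.0773 m.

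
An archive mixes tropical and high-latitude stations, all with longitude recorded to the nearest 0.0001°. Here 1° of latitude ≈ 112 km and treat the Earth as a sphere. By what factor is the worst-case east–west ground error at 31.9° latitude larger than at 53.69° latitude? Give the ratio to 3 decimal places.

Rounding to 4 decimal places leaves the longitude within ±5e-05° of the true value.
At 31.9°: 5e-05° × 112000 × cos 31.9° = 5e-05 × 112000 × 0.8490 ≈ 4.7542 m.
Error at 53.69° = 5e-05° × 112000 × cos 53.69° ≈ 5.6 × 0.5922 = 3.3161 m.
The ratio reduces to cos 31.9° / cos 53.69° = 0.8490/0.5922 ≈ 1.4337.

1.434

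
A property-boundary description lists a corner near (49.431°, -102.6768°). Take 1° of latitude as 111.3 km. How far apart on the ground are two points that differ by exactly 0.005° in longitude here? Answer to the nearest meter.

At 49.431° a degree of longitude is 111300 × cos 49.431° ≈ 72385.4 m, so 0.005° corresponds to 361.927 m.

362 meters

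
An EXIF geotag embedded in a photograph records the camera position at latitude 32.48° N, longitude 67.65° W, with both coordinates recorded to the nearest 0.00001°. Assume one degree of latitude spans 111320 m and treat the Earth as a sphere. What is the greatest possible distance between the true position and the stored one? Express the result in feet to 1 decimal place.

2.4 feet

Rounding to 5 decimal places leaves each coordinate within ±5e-06° of the true value.
North–south component: 5e-06° × 111320 = 0.5566 m.
E–W at 32.48°: 5e-06° × 111320 × cos 32.48° = 5e-06 × 111320 × 0.8436 ≈ 0.469536 m.
Combining orthogonally: (0.5566² + 0.469536²)^½ ≈ 0.728195 m.
In feet: 0.728195 m ÷ 0.3048 ≈ 2.3891 ft.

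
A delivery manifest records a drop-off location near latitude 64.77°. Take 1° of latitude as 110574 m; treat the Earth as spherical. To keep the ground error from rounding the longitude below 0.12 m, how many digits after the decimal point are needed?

At 64.77° one degree of longitude covers 110574 × cos 64.77° ≈ 110574 × 0.4263 ≈ 47132.5 m.
With N decimal places the half-ulp bound is 0.5·10⁻ᴺ°, or 0.5·10⁻ᴺ × 47132.5 m on the ground.
Need 0.5 × 47132.5 × 10⁻ᴺ ≤ 0.12 → 10⁻ᴺ ≤ 5.092e-06, so N ≥ 5.29.
At 5 places the error can reach 0.236 m, but 6 places keeps it to 0.0236 m.

6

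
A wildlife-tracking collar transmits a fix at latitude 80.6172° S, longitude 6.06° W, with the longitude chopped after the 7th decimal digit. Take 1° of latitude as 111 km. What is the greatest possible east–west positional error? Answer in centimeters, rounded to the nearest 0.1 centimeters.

Truncating at 7 decimal places can drop up to a full unit in the last place, so the longitude may be off by as much as 1e-07°.
Parallels shrink by cos φ, so at 80.6172° a degree of longitude is 111000 × 0.1630 ≈ 18096.3 m.
Maximum E–W displacement: 1e-07 × 18096.3 = 0.00180963 m.
That is 0.00180963 m = 0.18096 cm.

0.2 centimeters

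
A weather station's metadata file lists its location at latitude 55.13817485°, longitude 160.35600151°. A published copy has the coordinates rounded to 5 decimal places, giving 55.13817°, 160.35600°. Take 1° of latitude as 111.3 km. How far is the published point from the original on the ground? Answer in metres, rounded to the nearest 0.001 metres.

The latitude changed by +0.00000485° and the longitude by +0.00000151°.
N–S: 0.00000485° × 111300 m/° = 0.539805 m.
East–west at this latitude: 0.00000151° × 111300 × cos 55.1382° ≈ 0.00000151 × 63619 = 0.0960647 m.
Hypotenuse of the two orthogonal shifts: √(0.539805² + 0.0960647²) = 0.548286 m.

0.548 metres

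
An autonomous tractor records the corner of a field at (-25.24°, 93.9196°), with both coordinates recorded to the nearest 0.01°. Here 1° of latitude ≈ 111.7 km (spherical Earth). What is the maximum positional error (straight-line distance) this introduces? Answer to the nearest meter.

Rounding to 2 decimal places leaves each coordinate within ±0.005° of the true value.
Latitude error → 0.005 × 111700 = 558.5 m along the meridian.
E–W at 25.24°: 0.005° × 111700 × cos 25.24° = 0.005 × 111700 × 0.9045 ≈ 505.18 m.
Worst case both components are at the extreme and orthogonal: √(558.5² + 505.18²) ≈ 753.08 m.

753 meters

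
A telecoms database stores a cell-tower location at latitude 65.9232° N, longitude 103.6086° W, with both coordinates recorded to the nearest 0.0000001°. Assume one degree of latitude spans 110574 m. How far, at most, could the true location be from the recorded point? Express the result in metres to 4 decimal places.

0.0060 metres

Rounding to 7 decimal places leaves each coordinate within ±5e-08° of the true value.
N–S: 5e-08° × 110574 m/° = 0.0055287 m.
E–W at 65.9232°: 5e-08° × 110574 × cos 65.9232° = 5e-08 × 110574 × 0.4080 ≈ 0.00225549 m.
The two errors are perpendicular, so the maximum displacement is √(0.0055287² + 0.00225549²) ≈ 0.00597108 m.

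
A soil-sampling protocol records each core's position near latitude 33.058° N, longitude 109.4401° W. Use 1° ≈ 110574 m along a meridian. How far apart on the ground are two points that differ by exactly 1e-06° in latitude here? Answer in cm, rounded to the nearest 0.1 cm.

11.1 cm

1e-06° × 110574 m/° = 0.110574 m.
That is 0.110574 m = 11.057 cm.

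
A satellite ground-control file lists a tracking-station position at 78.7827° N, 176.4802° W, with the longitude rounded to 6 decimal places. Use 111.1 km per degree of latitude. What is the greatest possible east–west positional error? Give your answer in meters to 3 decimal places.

Rounding to 6 decimal places leaves the longitude within ±5e-07° of the true value.
At latitude 78.7827° a degree of longitude spans 111100 m × cos 78.7827° = 111100 × 0.1945 ≈ 21612.3 m.
Maximum E–W displacement: 5e-07 × 21612.3 = 0.0108062 m.

0.011 meters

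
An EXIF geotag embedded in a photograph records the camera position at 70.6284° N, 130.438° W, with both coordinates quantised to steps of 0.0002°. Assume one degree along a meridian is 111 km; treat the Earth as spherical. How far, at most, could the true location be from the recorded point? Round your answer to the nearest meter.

With a 0.0002° grid the true value lies within half a step, ±0.0002°/2 = ±0.0001°, of the stored one.
N–S: 0.0001° × 111000 m/° = 11.1 m.
E–W at 70.6284°: 0.0001° × 111000 × cos 70.6284° = 0.0001 × 111000 × 0.3317 ≈ 3.6818 m.
Combining orthogonally: (11.1² + 3.6818²)^½ ≈ 11.6947 m.

12 meters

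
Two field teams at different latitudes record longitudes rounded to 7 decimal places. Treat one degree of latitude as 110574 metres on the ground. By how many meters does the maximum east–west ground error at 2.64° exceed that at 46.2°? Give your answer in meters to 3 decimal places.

Rounding to 7 decimal places leaves the longitude within ±5e-08° of the true value.
At 2.64°: 5e-08° × 110574 × cos 2.64° = 5e-08 × 110574 × 0.9989 ≈ 0.0055228 m.
At 46.2°: 5e-08° × 110574 × cos 46.2° = 5e-08 × 110574 × 0.6921 ≈ 0.0038267 m.
So the lower-latitude error exceeds the higher by 0.0055228 − 0.0038267 = 0.0016962 m.

0.002 meters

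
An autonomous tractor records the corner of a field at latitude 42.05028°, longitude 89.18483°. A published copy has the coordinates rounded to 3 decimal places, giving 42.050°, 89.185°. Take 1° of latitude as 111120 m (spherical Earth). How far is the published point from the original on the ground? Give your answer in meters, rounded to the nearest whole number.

The latitude changed by +0.00028° and the longitude by -0.00017°.
N–S: 0.00028° × 111120 m/° = 31.1136 m.
East–west at this latitude: -0.00017° × 111120 × cos 42.05° ≈ -0.00017 × 82513.3 = -14.0273 m.
Distance: √(31.1136² + 14.0273²) ≈ 34.1295 m.

34 meters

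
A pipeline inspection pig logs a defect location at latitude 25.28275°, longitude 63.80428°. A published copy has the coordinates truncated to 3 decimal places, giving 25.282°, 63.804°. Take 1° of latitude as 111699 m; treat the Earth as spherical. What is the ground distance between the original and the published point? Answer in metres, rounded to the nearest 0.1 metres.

The latitude changed by +0.00075° and the longitude by +0.00028°.
North–south shift: 0.00075 × 111699 = 83.7743 m.
East–west at this latitude: 0.00028° × 111699 × cos 25.282° ≈ 0.00028 × 101000 = 28.28 m.
Distance: √(83.7743² + 28.28²) ≈ 88.4188 m.

88.4 metres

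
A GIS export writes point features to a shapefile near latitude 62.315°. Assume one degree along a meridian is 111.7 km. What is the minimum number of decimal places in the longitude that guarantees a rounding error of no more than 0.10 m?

6

At 62.315° one degree of longitude covers 111700 × cos 62.315° ≈ 111700 × 0.4646 ≈ 51897 m.
With N decimal places the half-ulp bound is 0.5·10⁻ᴺ°, or 0.5·10⁻ᴺ × 51897 m on the ground.
Setting 25948.5 × 10⁻ᴺ ≤ 0.10 gives 10ᴺ ≥ 2.595e+05, i.e. N ≥ 5.41.
At 5 places the error can reach 0.259 m, but 6 places keeps it to 0.0259 m.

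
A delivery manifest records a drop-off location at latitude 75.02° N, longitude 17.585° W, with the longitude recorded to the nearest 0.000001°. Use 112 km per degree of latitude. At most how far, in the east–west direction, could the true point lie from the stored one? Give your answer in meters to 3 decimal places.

0.014 meters

Rounding to 6 decimal places leaves the longitude within ±5e-07° of the true value.
At latitude 75.02° a degree of longitude spans 112000 m × cos 75.02° = 112000 × 0.2585 ≈ 28950 m.
So at most 5e-07° × 28950 ≈ 0.014475 m east–west.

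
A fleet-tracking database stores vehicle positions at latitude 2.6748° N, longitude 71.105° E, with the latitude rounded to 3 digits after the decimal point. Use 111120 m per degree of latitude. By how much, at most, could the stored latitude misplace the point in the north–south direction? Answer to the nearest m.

56 m

Rounding to 3 decimal places leaves the latitude within ±0.0005° of the true value.
So the N–S error is at most 0.0005 × 111120 = 55.56 m.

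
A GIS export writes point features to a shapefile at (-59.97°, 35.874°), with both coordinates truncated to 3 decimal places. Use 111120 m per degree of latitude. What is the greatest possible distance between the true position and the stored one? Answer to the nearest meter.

124 meters

Truncating at 3 decimal places can drop up to a full unit in the last place, so each coordinate may be off by as much as 0.001°.
Latitude error → 0.001 × 111120 = 111.12 m along the meridian.
Longitude error → 0.001 × 111120 × cos 59.97° = 0.001 × 111120 × 0.5005 ≈ 55.6104 m.
Combining orthogonally: (111.12² + 55.6104²)^½ ≈ 124.258 m.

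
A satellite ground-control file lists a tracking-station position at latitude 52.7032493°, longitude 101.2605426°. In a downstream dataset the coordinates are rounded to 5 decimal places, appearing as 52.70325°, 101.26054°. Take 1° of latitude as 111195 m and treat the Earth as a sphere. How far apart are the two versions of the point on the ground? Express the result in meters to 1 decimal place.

0.2 meters

The latitude changed by -0.0000007° and the longitude by +0.0000026°.
N–S: -0.0000007° × 111195 m/° = -0.0778365 m.
E–W at 52.7032°: 0.0000026° × 111195 × cos 52.7032° = 0.0000026 × 111195 × 0.6059 ≈ 0.175182 m.
Combined displacement = (0.0778365² + 0.175182²)^½ ≈ 0.191696 m.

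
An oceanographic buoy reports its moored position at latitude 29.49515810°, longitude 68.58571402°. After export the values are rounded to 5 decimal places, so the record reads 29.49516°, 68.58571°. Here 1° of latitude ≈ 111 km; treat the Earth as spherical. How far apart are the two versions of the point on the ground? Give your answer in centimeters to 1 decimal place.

Δlat = 29.49515810 − 29.49516 = -0.00000190°; Δlon = 68.58571402 − 68.58571 = +0.00000402°.
North–south shift: -0.00000190 × 111000 = -0.2109 m.
E–W at 29.4952°: 0.00000402° × 111000 × cos 29.4952° = 0.00000402 × 111000 × 0.8704 ≈ 0.388389 m.
Hypotenuse of the two orthogonal shifts: √(0.2109² + 0.388389²) = 0.441955 m.
That is 0.441955 m = 44.196 cm.

44.2 centimeters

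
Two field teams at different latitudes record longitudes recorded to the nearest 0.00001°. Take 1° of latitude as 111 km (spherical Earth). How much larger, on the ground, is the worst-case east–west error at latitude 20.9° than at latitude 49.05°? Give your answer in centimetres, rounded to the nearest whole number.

15 centimetres

Rounding to 5 decimal places leaves the longitude within ±5e-06° of the true value.
Error at 20.9° = 5e-06° × 111000 × cos 20.9° ≈ 0.555 × 0.9342 = 0.51848 m.
Error at 49.05° = 5e-06° × 111000 × cos 49.05° ≈ 0.555 × 0.6554 = 0.36375 m.
Difference: 0.51848 − 0.36375 = 0.15474 m.
That is 0.154736 m = 15.474 cm.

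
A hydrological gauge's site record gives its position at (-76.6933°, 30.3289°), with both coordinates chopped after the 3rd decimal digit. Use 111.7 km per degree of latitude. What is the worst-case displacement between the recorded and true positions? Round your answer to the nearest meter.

115 meters

Truncating at 3 decimal places can drop up to a full unit in the last place, so each coordinate may be off by as much as 0.001°.
North–south component: 0.001° × 111700 = 111.7 m.
E–W at 76.6933°: 0.001° × 111700 × cos 76.6933° = 0.001 × 111700 × 0.2302 ≈ 25.7093 m.
Combining orthogonally: (111.7² + 25.7093²)^½ ≈ 114.62 m.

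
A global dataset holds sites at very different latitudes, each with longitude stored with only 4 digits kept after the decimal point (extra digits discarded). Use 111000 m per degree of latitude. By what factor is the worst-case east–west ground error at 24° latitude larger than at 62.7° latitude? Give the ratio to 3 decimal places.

Truncating at 4 decimal places can drop up to a full unit in the last place, so the longitude may be off by as much as 0.0001°.
Error at 24° = 0.0001° × 111000 × cos 24° ≈ 11.1 × 0.9135 = 10.14 m.
Error at 62.7° = 0.0001° × 111000 × cos 62.7° ≈ 11.1 × 0.4586 = 5.091 m.
The ratio reduces to cos 24° / cos 62.7° = 0.9135/0.4586 ≈ 1.9918.

1.992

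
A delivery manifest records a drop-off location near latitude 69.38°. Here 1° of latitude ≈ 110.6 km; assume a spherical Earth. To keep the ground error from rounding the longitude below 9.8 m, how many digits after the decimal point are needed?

4

At 69.38° one degree of longitude covers 110600 × cos 69.38° ≈ 110600 × 0.3522 ≈ 38949.8 m.
N decimal places → at most half a unit in the last place, 0.5 × 10⁻ᴺ° = 38949.8/2 × 10⁻ᴺ m.
Setting 19474.9 × 10⁻ᴺ ≤ 9.8 gives 10ᴺ ≥ 1987, i.e. N ≥ 3.30.
At 3 places the error can reach 19.5 m, but 4 places keeps it to 1.95 m.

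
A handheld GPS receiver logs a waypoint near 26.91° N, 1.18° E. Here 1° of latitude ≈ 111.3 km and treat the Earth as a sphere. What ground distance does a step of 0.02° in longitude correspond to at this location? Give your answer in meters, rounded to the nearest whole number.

1985 meters

At 26.91° a degree of longitude is 111300 × cos 26.91° ≈ 99248.3 m, so 0.02° corresponds to 1984.97 m.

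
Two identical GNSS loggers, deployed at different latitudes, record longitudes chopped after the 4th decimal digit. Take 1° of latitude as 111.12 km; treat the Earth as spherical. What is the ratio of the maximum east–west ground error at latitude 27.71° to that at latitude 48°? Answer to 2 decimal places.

1.32

Truncating at 4 decimal places can drop up to a full unit in the last place, so the longitude may be off by as much as 0.0001°.
Error at 27.71° = 0.0001° × 111120 × cos 27.71° ≈ 11.112 × 0.8853 = 9.8376 m.
Error at 48° = 0.0001° × 111120 × cos 48° ≈ 11.112 × 0.6691 = 7.4354 m.
The ratio reduces to cos 27.71° / cos 48° = 0.8853/0.6691 ≈ 1.3231.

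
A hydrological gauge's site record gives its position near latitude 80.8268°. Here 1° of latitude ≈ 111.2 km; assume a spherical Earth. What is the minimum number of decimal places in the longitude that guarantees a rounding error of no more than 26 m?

3

At 80.8268° one degree of longitude covers 111200 × cos 80.8268° ≈ 111200 × 0.1594 ≈ 17727.4 m.
N decimal places → at most half a unit in the last place, 0.5 × 10⁻ᴺ° = 17727.4/2 × 10⁻ᴺ m.
Setting 8863.72 × 10⁻ᴺ ≤ 26 gives 10ᴺ ≥ 340.9, i.e. N ≥ 2.53.
At 2 places the error can reach 88.6 m, but 3 places keeps it to 8.86 m.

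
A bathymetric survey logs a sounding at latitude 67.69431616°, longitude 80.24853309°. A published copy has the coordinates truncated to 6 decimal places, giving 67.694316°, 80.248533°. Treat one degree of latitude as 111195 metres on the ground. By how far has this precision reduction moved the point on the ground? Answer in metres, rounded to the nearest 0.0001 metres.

Δlat = 67.69431616 − 67.694316 = +0.00000016°; Δlon = 80.24853309 − 80.248533 = +0.00000009°.
N–S: 0.00000016° × 111195 m/° = 0.0177912 m.
E–W at 67.6943°: 0.00000009° × 111195 × cos 67.6943° = 0.00000009 × 111195 × 0.3795 ≈ 0.00379835 m.
Distance: √(0.0177912² + 0.00379835²) ≈ 0.0181921 m.

0.0182 metres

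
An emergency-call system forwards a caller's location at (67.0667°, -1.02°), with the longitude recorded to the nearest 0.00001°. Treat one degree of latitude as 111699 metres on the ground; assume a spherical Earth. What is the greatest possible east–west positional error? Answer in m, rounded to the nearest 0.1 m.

Rounding to 5 decimal places leaves the longitude within ±5e-06° of the true value.
At latitude 67.0667° a degree of longitude spans 111699 m × cos 67.0667° = 111699 × 0.3897 ≈ 43524.6 m.
So at most 5e-06° × 43524.6 ≈ 0.217623 m east–west.

0.2 m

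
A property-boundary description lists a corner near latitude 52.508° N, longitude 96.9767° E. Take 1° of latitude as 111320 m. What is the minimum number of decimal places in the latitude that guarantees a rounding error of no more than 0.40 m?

6 decimal places

One degree of latitude covers 111320 m.
With N decimal places the half-ulp bound is 0.5·10⁻ᴺ°, or 0.5·10⁻ᴺ × 111320 m on the ground.
Setting 55660 × 10⁻ᴺ ≤ 0.40 gives 10ᴺ ≥ 1.392e+05, i.e. N ≥ 5.14.
At 5 places the error can reach 0.557 m, but 6 places keeps it to 0.0557 m.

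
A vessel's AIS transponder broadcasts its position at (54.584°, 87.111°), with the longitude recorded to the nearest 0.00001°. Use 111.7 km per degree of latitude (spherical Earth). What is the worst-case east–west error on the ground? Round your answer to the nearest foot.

Rounding to 5 decimal places leaves the longitude within ±5e-06° of the true value.
At latitude 54.584° a degree of longitude spans 111700 m × cos 54.584° = 111700 × 0.5795 ≈ 64731.1 m.
So at most 5e-06° × 64731.1 ≈ 0.323656 m east–west.
Converting: 0.323656 m × 3.2808 ft/m ≈ 1.0619 ft.

1 feet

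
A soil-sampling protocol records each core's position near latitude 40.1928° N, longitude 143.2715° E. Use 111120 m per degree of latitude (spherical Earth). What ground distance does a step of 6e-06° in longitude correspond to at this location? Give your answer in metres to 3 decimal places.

One degree of longitude here spans 111120 × cos 40.1928° = 111120 × 0.7639 ≈ 84882 m; 6e-06° of that is 0.509292 m.

0.509 metres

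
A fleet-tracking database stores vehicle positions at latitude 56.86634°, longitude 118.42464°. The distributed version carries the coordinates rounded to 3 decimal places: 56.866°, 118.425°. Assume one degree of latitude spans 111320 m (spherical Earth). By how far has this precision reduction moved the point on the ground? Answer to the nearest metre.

44 metres

Δlat = 56.86634 − 56.866 = +0.00034°; Δlon = 118.42464 − 118.425 = -0.00036°.
North–south shift: 0.00034 × 111320 = 37.8488 m.
E–W at 56.866°: -0.00036° × 111320 × cos 56.866° = -0.00036 × 111320 × 0.5466 ≈ -21.9051 m.
Distance: √(37.8488² + 21.9051²) ≈ 43.7306 m.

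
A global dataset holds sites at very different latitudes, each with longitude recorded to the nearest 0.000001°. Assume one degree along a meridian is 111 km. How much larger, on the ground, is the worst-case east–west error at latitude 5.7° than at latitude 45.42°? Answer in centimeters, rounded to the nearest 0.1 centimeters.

1.6 centimeters

Rounding to 6 decimal places leaves the longitude within ±5e-07° of the true value.
Error at 5.7° = 5e-07° × 111000 × cos 5.7° ≈ 0.0555 × 0.9951 = 0.055226 m.
At 45.42°: 5e-07° × 111000 × cos 45.42° = 5e-07 × 111000 × 0.7019 ≈ 0.038956 m.
Difference: 0.055226 − 0.038956 = 0.01627 m.
That is 0.0162699 m = 1.627 cm.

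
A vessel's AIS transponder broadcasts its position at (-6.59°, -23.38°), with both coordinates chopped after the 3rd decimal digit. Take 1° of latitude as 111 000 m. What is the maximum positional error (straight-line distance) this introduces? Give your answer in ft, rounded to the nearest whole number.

513 ft

Truncating at 3 decimal places can drop up to a full unit in the last place, so each coordinate may be off by as much as 0.001°.
North–south component: 0.001° × 111000 = 111 m.
E–W at 6.59°: 0.001° × 111000 × cos 6.59° = 0.001 × 111000 × 0.9934 ≈ 110.267 m.
Worst case both components are at the extreme and orthogonal: √(111² + 110.267²) ≈ 156.46 m.
In feet: 156.46 m ÷ 0.3048 ≈ 513.32 ft.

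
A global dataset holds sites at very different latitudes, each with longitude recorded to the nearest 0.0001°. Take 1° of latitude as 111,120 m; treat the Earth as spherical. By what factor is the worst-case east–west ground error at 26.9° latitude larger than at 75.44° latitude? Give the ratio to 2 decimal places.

Rounding to 4 decimal places leaves the longitude within ±5e-05° of the true value.
At 26.9°: 5e-05° × 111120 × cos 26.9° = 5e-05 × 111120 × 0.8918 ≈ 4.9548 m.
Error at 75.44° = 5e-05° × 111120 × cos 75.44° ≈ 5.556 × 0.2514 = 1.3967 m.
Ratio: 4.9548 / 1.3967 = cos 26.9° / cos 75.44° ≈ 3.5474.

3.55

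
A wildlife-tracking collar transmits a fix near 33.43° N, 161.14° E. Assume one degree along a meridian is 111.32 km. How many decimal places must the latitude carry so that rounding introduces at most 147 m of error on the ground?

3

One degree of latitude covers 111320 m.
Rounding to N decimal places gives at most 0.5 × 10⁻ᴺ degrees of error, i.e. 0.5 × 10⁻ᴺ × 111320 m.
Need 0.5 × 111320 × 10⁻ᴺ ≤ 147 → 10⁻ᴺ ≤ 2.641e-03, so N ≥ 2.58.
So 3 decimal places suffice (55.7 m); 2 would allow up to 557 m.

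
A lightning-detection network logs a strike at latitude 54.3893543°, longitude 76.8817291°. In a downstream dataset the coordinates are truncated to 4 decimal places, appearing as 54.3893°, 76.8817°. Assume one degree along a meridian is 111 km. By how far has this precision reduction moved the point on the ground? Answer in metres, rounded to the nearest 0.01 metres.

The latitude changed by +0.0000543° and the longitude by +0.0000291°.
N–S: 0.0000543° × 111000 m/° = 6.0273 m.
E–W at 54.3893°: 0.0000291° × 111000 × cos 54.3893° = 0.0000291 × 111000 × 0.5823 ≈ 1.88081 m.
Distance: √(6.0273² + 1.88081²) ≈ 6.31394 m.

6.31 metres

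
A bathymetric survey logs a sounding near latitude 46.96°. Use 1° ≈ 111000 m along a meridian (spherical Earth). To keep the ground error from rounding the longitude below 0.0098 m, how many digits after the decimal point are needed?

7

At 46.96° one degree of longitude covers 111000 × cos 46.96° ≈ 111000 × 0.6825 ≈ 75758.5 m.
Rounding to N decimal places gives at most 0.5 × 10⁻ᴺ degrees of error, i.e. 0.5 × 10⁻ᴺ × 75758.5 m.
Need 0.5 × 75758.5 × 10⁻ᴺ ≤ 0.0098 → 10⁻ᴺ ≤ 2.587e-07, so N ≥ 6.59.
At 6 places the error can reach 0.0379 m, but 7 places keeps it to 0.00379 m.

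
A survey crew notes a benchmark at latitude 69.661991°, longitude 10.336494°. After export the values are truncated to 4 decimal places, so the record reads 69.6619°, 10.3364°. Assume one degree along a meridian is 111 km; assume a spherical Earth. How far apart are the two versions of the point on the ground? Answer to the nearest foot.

Δlat = 69.661991 − 69.6619 = +0.000091°; Δlon = 10.336494 − 10.3364 = +0.000094°.
North–south shift: 0.000091 × 111000 = 10.101 m.
E–W at 69.6619°: 0.000094° × 111000 × cos 69.6619° = 0.000094 × 111000 × 0.3476 ≈ 3.62643 m.
Combined displacement = (10.101² + 3.62643²)^½ ≈ 10.7323 m.
Converting: 10.7323 m × 3.2808 ft/m ≈ 35.211 ft.

35 feet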